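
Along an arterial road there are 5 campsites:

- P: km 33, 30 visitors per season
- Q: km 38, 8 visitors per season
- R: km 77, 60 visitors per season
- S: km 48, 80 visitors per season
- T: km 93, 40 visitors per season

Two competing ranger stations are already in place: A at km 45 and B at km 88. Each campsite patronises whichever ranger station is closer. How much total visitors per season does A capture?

118

The indifferent point is the midpoint (45+88)/2 = 66.5; campsites left of it (closer to A at 45) go to A, those right go to B.
  P at 33 (w=30) → A
  Q at 38 (w=8) → A
  S at 48 (w=80) → A
  R at 77 (w=60) → B
  T at 93 (w=40) → B
A captures 118; B captures 100.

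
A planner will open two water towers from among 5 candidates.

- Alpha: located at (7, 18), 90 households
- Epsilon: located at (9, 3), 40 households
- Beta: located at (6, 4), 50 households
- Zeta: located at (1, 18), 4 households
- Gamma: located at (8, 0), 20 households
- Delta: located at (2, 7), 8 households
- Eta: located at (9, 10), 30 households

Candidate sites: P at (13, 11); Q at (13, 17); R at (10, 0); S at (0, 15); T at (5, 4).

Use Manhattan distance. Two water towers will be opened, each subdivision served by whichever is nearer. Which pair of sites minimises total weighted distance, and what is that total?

Evaluate every pair (each demand assigned to the nearer of the two):
  {Q, T}: total = 1420
  {S, T}: total = 1654
  {Q, R}: total = 1732
  {P, T}: total = 1830
  {R, S}: total = 1926
  {R, T}: total = 2110
  {P, R}: total = 2116
  {P, Q}: total = 2452
  {P, S}: total = 2646
  {Q, S}: total = 3066
Best pair: {Q, T} with total 1420.

{Q, T}, total 1420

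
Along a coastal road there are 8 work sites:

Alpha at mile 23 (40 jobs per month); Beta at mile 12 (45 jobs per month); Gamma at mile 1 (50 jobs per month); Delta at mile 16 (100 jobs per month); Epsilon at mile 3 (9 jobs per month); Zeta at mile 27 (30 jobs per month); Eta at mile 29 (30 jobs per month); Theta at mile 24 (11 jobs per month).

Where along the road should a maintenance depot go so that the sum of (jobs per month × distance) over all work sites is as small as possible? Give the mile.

For a sum of weighted absolute distances on a line, the optimum is the weighted median (not the mean). Total weight W = 315; half-weight = 157.5.
Sort by position and accumulate weight:
  mile 1 (Gamma, w=50) → cum 50
  mile 3 (Epsilon, w=9) → cum 59
  mile 12 (Beta, w=45) → cum 104
  mile 16 (Delta, w=100) → cum 204  ≥ 157.5 → median here
  mile 23 (Alpha, w=40) → cum 244
  mile 24 (Theta, w=11) → cum 255
  mile 27 (Zeta, w=30) → cum 285
  mile 29 (Eta, w=30) → cum 315
Optimal location: mile 16.

x = 16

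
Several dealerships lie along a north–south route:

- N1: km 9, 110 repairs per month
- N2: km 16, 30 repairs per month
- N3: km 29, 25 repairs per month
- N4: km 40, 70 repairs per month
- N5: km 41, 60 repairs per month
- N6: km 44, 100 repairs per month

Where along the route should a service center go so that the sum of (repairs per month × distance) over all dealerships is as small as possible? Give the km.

For a sum of weighted absolute distances on a line, the optimum is the weighted median (not the mean). Total weight W = 395; half-weight = 197.5.
Sort by position and accumulate weight:
  km 9 (N1, w=110) → cum 110
  km 16 (N2, w=30) → cum 140
  km 29 (N3, w=25) → cum 165
  km 40 (N4, w=70) → cum 235  ≥ 197.5 → median here
  km 41 (N5, w=60) → cum 295
  km 44 (N6, w=100) → cum 395
Optimal location: km 40.

x = 40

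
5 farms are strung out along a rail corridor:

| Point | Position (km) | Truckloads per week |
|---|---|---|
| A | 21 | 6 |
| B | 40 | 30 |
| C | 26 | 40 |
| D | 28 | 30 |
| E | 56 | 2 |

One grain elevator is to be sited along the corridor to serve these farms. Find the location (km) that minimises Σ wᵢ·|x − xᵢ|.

For a sum of weighted absolute distances on a line, the optimum is the weighted median (not the mean). Total weight W = 108; half-weight = 54.
Sort by position and accumulate weight:
  km 21 (A, w=6) → cum 6
  km 26 (C, w=40) → cum 46
  km 28 (D, w=30) → cum 76  ≥ 54 → median here
  km 40 (B, w=30) → cum 106
  km 56 (E, w=2) → cum 108
Optimal location: km 28.

x = 28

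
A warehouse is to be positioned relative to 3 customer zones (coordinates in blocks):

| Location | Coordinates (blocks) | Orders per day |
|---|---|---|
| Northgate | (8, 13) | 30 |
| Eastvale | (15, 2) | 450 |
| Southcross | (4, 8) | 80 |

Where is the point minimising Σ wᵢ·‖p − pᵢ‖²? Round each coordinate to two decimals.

(13.05, 3.45)

The minimiser of Σwᵢ‖p−pᵢ‖² is the weighted centroid p* = (Σwᵢpᵢ)/(Σwᵢ).
Σwᵢ = 560.
Σwᵢxᵢ = 30·8 + 450·15 + 80·4 = 7310.
Σwᵢyᵢ = 30·13 + 450·2 + 80·8 = 1930.
x* = 7310/560 = 13.05, y* = 1930/560 = 3.45.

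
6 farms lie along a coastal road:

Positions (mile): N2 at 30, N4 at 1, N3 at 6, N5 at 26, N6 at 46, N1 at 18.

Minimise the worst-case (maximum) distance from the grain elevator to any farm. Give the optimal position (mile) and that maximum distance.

location 23.5, max distance 22.5

The 1-center on a line is the midpoint of the two extreme points: leftmost at 1, rightmost at 46.
Optimal location = (1 + 46)/2 = 23.5; maximum distance = (46 − 1)/2 = 22.5.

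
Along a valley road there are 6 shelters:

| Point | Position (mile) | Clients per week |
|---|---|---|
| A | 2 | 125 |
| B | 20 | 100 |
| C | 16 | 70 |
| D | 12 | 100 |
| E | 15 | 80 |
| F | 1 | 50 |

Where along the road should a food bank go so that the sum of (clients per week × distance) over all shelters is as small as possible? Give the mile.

For a sum of weighted absolute distances on a line, the optimum is the weighted median (not the mean). Total weight W = 525; half-weight = 262.5.
Sort by position and accumulate weight:
  mile 1 (F, w=50) → cum 50
  mile 2 (A, w=125) → cum 175
  mile 12 (D, w=100) → cum 275  ≥ 262.5 → median here
  mile 15 (E, w=80) → cum 355
  mile 16 (C, w=70) → cum 425
  mile 20 (B, w=100) → cum 525
Optimal location: mile 12.

x = 12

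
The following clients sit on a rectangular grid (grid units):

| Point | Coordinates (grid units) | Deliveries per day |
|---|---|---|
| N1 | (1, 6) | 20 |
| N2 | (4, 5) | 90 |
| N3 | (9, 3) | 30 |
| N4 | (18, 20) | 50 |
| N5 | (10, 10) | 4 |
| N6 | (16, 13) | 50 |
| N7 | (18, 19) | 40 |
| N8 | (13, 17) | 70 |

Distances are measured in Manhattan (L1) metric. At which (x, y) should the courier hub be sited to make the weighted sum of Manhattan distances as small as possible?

(13, 13)

Manhattan distance separates: Σwᵢ(|x−xᵢ|+|y−yᵢ|) = Σwᵢ|x−xᵢ| + Σwᵢ|y−yᵢ|, so x and y are optimised independently as 1-D weighted medians.
Total weight W = 354; half = 177.
x-coordinate, sorted with cumulative weight:
  x=1 (N1, w=20) cum 20
  x=4 (N2, w=90) cum 110
  x=9 (N3, w=30) cum 140
  x=10 (N5, w=4) cum 144
  x=13 (N8, w=70) cum 214  ← median
  x=16 (N6, w=50) cum 264
  x=18 (N4, w=50) cum 314
  x=18 (N7, w=40) cum 354
⇒ x* = 13
y-coordinate, sorted with cumulative weight:
  y=3 (N3, w=30) cum 30
  y=5 (N2, w=90) cum 120
  y=6 (N1, w=20) cum 140
  y=10 (N5, w=4) cum 144
  y=13 (N6, w=50) cum 194  ← median
  y=17 (N8, w=70) cum 264
  y=19 (N7, w=40) cum 304
  y=20 (N4, w=50) cum 354
⇒ y* = 13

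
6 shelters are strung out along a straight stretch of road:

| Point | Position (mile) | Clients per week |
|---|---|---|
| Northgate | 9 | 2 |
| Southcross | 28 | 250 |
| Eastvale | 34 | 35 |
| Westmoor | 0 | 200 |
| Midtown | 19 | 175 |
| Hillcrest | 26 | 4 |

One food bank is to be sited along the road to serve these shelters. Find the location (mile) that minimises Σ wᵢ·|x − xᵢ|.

x = 19

For a sum of weighted absolute distances on a line, the optimum is the weighted median (not the mean). Total weight W = 666; half-weight = 333.
Sort by position and accumulate weight:
  mile 0 (Westmoor, w=200) → cum 200
  mile 9 (Northgate, w=2) → cum 202
  mile 19 (Midtown, w=175) → cum 377  ≥ 333 → median here
  mile 26 (Hillcrest, w=4) → cum 381
  mile 28 (Southcross, w=250) → cum 631
  mile 34 (Eastvale, w=35) → cum 666
Optimal location: mile 19.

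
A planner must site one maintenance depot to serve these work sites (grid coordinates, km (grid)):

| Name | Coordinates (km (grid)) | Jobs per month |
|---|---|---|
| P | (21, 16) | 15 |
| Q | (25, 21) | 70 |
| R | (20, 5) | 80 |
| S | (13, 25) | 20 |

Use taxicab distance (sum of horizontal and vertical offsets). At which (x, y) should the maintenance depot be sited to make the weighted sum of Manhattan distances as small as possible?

(20, 16)

Manhattan distance separates: Σwᵢ(|x−xᵢ|+|y−yᵢ|) = Σwᵢ|x−xᵢ| + Σwᵢ|y−yᵢ|, so x and y are optimised independently as 1-D weighted medians.
Total weight W = 185; half = 92.5.
x-coordinate, sorted with cumulative weight:
  x=13 (S, w=20) cum 20
  x=20 (R, w=80) cum 100  ← median
  x=21 (P, w=15) cum 115
  x=25 (Q, w=70) cum 185
⇒ x* = 20
y-coordinate, sorted with cumulative weight:
  y=5 (R, w=80) cum 80
  y=16 (P, w=15) cum 95  ← median
  y=21 (Q, w=70) cum 165
  y=25 (S, w=20) cum 185
⇒ y* = 16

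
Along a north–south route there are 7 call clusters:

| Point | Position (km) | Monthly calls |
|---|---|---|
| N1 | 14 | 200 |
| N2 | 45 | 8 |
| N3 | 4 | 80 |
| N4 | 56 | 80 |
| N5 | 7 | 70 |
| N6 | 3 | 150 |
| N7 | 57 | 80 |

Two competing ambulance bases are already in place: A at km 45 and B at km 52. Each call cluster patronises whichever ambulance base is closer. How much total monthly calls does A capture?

508

The indifferent point is the midpoint (45+52)/2 = 48.5; call clusters left of it (closer to A at 45) go to A, those right go to B.
  N6 at 3 (w=150) → A
  N3 at 4 (w=80) → A
  N5 at 7 (w=70) → A
  N1 at 14 (w=200) → A
  N2 at 45 (w=8) → A
  N4 at 56 (w=80) → B
  N7 at 57 (w=80) → B
A captures 508; B captures 160.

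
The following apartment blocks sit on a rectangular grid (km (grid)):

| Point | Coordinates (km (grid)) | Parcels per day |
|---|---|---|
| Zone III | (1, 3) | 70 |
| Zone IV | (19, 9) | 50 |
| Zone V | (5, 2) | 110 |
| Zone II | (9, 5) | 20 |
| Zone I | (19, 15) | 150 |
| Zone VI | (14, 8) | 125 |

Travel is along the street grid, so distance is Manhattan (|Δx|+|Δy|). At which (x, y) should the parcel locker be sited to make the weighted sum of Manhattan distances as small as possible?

Manhattan distance separates: Σwᵢ(|x−xᵢ|+|y−yᵢ|) = Σwᵢ|x−xᵢ| + Σwᵢ|y−yᵢ|, so x and y are optimised independently as 1-D weighted medians.
Total weight W = 525; half = 262.5.
x-coordinate, sorted with cumulative weight:
  x=1 (Zone III, w=70) cum 70
  x=5 (Zone V, w=110) cum 180
  x=9 (Zone II, w=20) cum 200
  x=14 (Zone VI, w=125) cum 325  ← median
  x=19 (Zone IV, w=50) cum 375
  x=19 (Zone I, w=150) cum 525
⇒ x* = 14
y-coordinate, sorted with cumulative weight:
  y=2 (Zone V, w=110) cum 110
  y=3 (Zone III, w=70) cum 180
  y=5 (Zone II, w=20) cum 200
  y=8 (Zone VI, w=125) cum 325  ← median
  y=9 (Zone IV, w=50) cum 375
  y=15 (Zone I, w=150) cum 525
⇒ y* = 8

(14, 8)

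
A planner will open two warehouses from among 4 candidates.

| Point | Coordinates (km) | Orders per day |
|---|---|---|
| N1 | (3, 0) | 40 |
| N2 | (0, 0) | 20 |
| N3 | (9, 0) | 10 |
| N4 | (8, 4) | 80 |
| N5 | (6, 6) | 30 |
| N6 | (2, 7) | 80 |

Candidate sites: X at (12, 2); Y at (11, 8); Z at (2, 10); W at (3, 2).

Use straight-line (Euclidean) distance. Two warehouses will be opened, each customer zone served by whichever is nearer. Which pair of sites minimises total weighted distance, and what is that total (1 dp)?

{Z, W}, total 1036.2

Evaluate every pair (each demand assigned to the nearer of the two):
  {Z, W}: total = 1036.2
  {X, W}: total = 1103.9
  {Y, W}: total = 1173.3
  {X, Z}: total = 1376.3
  {Y, Z}: total = 1490.0
  {X, Y}: total = 1891.9
Best pair: {Z, W} with total 1036.2.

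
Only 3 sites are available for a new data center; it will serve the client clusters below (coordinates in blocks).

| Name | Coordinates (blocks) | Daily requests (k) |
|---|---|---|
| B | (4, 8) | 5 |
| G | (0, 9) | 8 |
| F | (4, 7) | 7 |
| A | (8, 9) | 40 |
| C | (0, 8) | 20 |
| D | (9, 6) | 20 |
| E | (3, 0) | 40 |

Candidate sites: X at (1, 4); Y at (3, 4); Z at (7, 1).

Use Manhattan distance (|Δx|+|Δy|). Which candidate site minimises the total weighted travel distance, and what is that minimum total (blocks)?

Y, total 977 blocks

Total weighted distance at each candidate:
  X (1, 4): total = 1145
  Y (3, 4): total = 977
  Z (7, 1): total = 1213
Minimum is at Y with total 977 blocks.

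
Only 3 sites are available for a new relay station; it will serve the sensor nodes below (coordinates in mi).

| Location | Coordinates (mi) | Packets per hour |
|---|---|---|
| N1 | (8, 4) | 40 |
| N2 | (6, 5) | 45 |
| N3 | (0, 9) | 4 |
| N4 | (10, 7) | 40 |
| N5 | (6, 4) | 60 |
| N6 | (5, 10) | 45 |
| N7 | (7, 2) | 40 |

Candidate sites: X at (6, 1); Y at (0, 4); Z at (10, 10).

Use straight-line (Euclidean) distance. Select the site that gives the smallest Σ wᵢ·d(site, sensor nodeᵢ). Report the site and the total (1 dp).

Total weighted distance at each candidate:
  X (6, 1): total = 1296.7
  Y (0, 4): total = 2034.0
  Z (10, 10): total = 1700.7
Minimum is at X with total 1296.7 mi.

X, total 1296.7 mi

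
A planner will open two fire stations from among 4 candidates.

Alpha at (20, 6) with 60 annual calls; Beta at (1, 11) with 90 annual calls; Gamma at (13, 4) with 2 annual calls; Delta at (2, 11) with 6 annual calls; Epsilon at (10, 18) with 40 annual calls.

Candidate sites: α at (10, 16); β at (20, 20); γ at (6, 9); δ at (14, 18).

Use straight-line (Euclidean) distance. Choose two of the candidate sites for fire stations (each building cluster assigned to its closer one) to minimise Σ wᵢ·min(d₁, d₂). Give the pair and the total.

Evaluate every pair (each demand assigned to the nearer of the two):
  {α, γ}: total = 1457.2
  {γ, δ}: total = 1493.7
  {β, γ}: total = 1762.7
  {α, δ}: total = 1892.9
  {α, β}: total = 1927.9
  {β, δ}: total = 2405.2
Best pair: {α, γ} with total 1457.2.

{α, γ}, total 1457.2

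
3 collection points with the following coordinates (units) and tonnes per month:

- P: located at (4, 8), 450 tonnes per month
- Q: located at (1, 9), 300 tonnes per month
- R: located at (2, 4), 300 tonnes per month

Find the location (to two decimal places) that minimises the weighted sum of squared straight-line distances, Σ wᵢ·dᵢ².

The minimiser of Σwᵢ‖p−pᵢ‖² is the weighted centroid p* = (Σwᵢpᵢ)/(Σwᵢ).
Σwᵢ = 1050.
Σwᵢxᵢ = 450·4 + 300·1 + 300·2 = 2700.
Σwᵢyᵢ = 450·8 + 300·9 + 300·4 = 7500.
x* = 2700/1050 = 2.57, y* = 7500/1050 = 7.14.

(2.57, 7.14)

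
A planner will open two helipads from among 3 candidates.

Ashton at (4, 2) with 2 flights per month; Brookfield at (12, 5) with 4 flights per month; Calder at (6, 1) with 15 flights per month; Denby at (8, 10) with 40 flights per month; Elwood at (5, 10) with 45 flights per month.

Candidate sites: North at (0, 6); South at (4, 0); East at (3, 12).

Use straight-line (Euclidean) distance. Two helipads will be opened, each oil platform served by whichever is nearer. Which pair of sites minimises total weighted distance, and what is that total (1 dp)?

Evaluate every pair (each demand assigned to the nearer of the two):
  {South, East}: total = 418.0
  {North, East}: total = 516.8
  {North, South}: total = 721.2
Best pair: {South, East} with total 418.0.

{South, East}, total 418.0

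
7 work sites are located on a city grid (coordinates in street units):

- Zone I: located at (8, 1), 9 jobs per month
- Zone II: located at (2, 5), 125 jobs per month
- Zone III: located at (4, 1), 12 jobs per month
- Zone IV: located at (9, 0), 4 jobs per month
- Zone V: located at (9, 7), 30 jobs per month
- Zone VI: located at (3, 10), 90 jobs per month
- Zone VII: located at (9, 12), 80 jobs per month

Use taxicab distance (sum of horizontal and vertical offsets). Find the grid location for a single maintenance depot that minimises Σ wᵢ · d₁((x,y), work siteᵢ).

(3, 7)

Manhattan distance separates: Σwᵢ(|x−xᵢ|+|y−yᵢ|) = Σwᵢ|x−xᵢ| + Σwᵢ|y−yᵢ|, so x and y are optimised independently as 1-D weighted medians.
Total weight W = 350; half = 175.
x-coordinate, sorted with cumulative weight:
  x=2 (Zone II, w=125) cum 125
  x=3 (Zone VI, w=90) cum 215  ← median
  x=4 (Zone III, w=12) cum 227
  x=8 (Zone I, w=9) cum 236
  x=9 (Zone IV, w=4) cum 240
  x=9 (Zone V, w=30) cum 270
  x=9 (Zone VII, w=80) cum 350
⇒ x* = 3
y-coordinate, sorted with cumulative weight:
  y=0 (Zone IV, w=4) cum 4
  y=1 (Zone I, w=9) cum 13
  y=1 (Zone III, w=12) cum 25
  y=5 (Zone II, w=125) cum 150
  y=7 (Zone V, w=30) cum 180  ← median
  y=10 (Zone VI, w=90) cum 270
  y=12 (Zone VII, w=80) cum 350
⇒ y* = 7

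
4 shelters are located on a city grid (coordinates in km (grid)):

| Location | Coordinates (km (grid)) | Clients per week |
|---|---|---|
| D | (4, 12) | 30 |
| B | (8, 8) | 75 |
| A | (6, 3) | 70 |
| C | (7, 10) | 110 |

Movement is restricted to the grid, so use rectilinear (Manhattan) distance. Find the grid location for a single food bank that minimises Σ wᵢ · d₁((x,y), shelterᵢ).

Manhattan distance separates: Σwᵢ(|x−xᵢ|+|y−yᵢ|) = Σwᵢ|x−xᵢ| + Σwᵢ|y−yᵢ|, so x and y are optimised independently as 1-D weighted medians.
Total weight W = 285; half = 142.5.
x-coordinate, sorted with cumulative weight:
  x=4 (D, w=30) cum 30
  x=6 (A, w=70) cum 100
  x=7 (C, w=110) cum 210  ← median
  x=8 (B, w=75) cum 285
⇒ x* = 7
y-coordinate, sorted with cumulative weight:
  y=3 (A, w=70) cum 70
  y=8 (B, w=75) cum 145  ← median
  y=10 (C, w=110) cum 255
  y=12 (D, w=30) cum 285
⇒ y* = 8

(7, 8)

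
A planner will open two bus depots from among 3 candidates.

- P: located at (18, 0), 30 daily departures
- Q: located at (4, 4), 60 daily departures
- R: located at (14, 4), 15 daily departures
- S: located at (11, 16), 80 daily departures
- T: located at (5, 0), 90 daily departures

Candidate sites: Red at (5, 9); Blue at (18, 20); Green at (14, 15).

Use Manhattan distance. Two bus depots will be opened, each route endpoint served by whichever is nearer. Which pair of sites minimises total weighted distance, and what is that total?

{Red, Green}, total 2225

Evaluate every pair (each demand assigned to the nearer of the two):
  {Red, Green}: total = 2225
  {Red, Blue}: total = 2860
  {Blue, Green}: total = 4475
Best pair: {Red, Green} with total 2225.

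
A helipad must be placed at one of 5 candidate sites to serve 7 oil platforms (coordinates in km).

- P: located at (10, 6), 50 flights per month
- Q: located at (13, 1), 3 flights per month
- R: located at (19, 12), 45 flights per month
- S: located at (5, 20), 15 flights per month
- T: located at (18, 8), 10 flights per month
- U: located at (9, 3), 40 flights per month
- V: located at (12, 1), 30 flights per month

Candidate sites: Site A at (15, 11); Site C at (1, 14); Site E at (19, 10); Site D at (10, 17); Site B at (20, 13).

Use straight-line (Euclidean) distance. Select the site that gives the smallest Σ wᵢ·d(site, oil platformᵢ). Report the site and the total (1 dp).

Total weighted distance at each candidate:
  Site A (15, 11): total = 1527.1
  Site C (1, 14): total = 2813.5
  Site E (19, 10): total = 1725.6
  Site D (10, 17): total = 2315.2
  Site B (20, 13): total = 2045.1
Minimum is at Site A with total 1527.1 km.

Site A, total 1527.1 km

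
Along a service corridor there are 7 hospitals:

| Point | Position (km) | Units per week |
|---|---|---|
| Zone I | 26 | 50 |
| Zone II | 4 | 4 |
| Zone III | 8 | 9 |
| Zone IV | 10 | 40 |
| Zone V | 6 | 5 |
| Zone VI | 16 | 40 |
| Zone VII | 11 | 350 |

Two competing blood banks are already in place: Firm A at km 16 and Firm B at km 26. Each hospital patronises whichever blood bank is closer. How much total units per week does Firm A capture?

448

The indifferent point is the midpoint (16+26)/2 = 21; hospitals left of it (closer to Firm A at 16) go to Firm A, those right go to Firm B.
  Zone II at 4 (w=4) → Firm A
  Zone V at 6 (w=5) → Firm A
  Zone III at 8 (w=9) → Firm A
  Zone IV at 10 (w=40) → Firm A
  Zone VII at 11 (w=350) → Firm A
  Zone VI at 16 (w=40) → Firm A
  Zone I at 26 (w=50) → Firm B
Firm A captures 448; Firm B captures 50.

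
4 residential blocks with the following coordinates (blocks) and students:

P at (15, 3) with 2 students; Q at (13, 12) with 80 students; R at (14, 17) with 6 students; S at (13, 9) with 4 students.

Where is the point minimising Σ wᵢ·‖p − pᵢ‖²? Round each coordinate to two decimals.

(13.11, 12.00)

The minimiser of Σwᵢ‖p−pᵢ‖² is the weighted centroid p* = (Σwᵢpᵢ)/(Σwᵢ).
Σwᵢ = 92.
Σwᵢxᵢ = 2·15 + 80·13 + 6·14 + 4·13 = 1206.
Σwᵢyᵢ = 2·3 + 80·12 + 6·17 + 4·9 = 1104.
x* = 1206/92 = 13.11, y* = 1104/92 = 12.00.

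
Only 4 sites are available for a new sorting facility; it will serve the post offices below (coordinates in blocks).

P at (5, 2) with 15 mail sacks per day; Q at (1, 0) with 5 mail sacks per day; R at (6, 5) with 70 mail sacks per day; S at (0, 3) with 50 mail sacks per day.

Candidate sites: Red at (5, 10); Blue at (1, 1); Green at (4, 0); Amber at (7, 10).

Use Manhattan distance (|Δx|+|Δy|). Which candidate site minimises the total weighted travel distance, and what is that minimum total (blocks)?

Total weighted distance at each candidate:
  Red (5, 10): total = 1210
  Blue (1, 1): total = 860
  Green (4, 0): total = 900
  Amber (7, 10): total = 1350
Minimum is at Blue with total 860 blocks.

Blue, total 860 blocks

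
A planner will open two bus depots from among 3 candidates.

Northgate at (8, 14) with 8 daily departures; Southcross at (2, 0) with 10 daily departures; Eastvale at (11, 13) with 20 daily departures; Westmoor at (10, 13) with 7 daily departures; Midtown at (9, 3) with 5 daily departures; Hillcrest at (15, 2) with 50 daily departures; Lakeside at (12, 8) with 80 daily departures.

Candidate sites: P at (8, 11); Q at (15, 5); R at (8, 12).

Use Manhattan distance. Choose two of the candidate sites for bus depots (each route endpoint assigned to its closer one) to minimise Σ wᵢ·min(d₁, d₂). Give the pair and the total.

Evaluate every pair (each demand assigned to the nearer of the two):
  {Q, R}: total = 967
  {P, Q}: total = 992
  {P, R}: total = 1692
Best pair: {Q, R} with total 967.

{Q, R}, total 967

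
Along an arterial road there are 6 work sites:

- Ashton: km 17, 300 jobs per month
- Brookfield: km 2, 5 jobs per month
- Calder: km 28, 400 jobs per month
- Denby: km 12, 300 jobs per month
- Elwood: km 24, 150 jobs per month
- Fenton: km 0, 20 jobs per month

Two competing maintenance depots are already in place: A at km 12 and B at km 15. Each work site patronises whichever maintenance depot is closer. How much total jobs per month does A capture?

325

The indifferent point is the midpoint (12+15)/2 = 13.5; work sites left of it (closer to A at 12) go to A, those right go to B.
  Fenton at 0 (w=20) → A
  Brookfield at 2 (w=5) → A
  Denby at 12 (w=300) → A
  Ashton at 17 (w=300) → B
  Elwood at 24 (w=150) → B
  Calder at 28 (w=400) → B
A captures 325; B captures 850.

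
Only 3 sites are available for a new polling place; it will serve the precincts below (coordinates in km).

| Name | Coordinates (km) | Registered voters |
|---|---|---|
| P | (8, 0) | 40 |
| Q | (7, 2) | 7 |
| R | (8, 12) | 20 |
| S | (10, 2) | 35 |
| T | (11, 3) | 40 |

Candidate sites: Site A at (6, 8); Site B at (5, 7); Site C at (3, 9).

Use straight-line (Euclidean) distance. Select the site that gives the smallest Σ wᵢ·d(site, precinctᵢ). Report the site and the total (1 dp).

Total weighted distance at each candidate:
  Site A (6, 8): total = 997.1
  Site B (5, 7): total = 994.9
  Site C (3, 9): total = 1331.4
Minimum is at Site B with total 994.9 km.

Site B, total 994.9 km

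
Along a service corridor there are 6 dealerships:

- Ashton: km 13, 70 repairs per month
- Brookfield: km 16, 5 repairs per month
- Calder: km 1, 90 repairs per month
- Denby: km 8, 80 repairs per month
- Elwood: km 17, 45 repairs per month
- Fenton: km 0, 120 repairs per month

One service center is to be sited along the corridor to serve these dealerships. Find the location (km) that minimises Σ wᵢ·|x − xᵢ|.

x = 1

For a sum of weighted absolute distances on a line, the optimum is the weighted median (not the mean). Total weight W = 410; half-weight = 205.
Sort by position and accumulate weight:
  km 0 (Fenton, w=120) → cum 120
  km 1 (Calder, w=90) → cum 210  ≥ 205 → median here
  km 8 (Denby, w=80) → cum 290
  km 13 (Ashton, w=70) → cum 360
  km 16 (Brookfield, w=5) → cum 365
  km 17 (Elwood, w=45) → cum 410
Optimal location: km 1.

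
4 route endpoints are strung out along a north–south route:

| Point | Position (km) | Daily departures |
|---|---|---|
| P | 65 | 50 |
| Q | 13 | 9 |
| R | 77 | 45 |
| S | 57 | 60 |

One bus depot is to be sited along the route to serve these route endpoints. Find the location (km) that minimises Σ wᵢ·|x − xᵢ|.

x = 65

For a sum of weighted absolute distances on a line, the optimum is the weighted median (not the mean). Total weight W = 164; half-weight = 82.
Sort by position and accumulate weight:
  km 13 (Q, w=9) → cum 9
  km 57 (S, w=60) → cum 69
  km 65 (P, w=50) → cum 119  ≥ 82 → median here
  km 77 (R, w=45) → cum 164
Optimal location: km 65.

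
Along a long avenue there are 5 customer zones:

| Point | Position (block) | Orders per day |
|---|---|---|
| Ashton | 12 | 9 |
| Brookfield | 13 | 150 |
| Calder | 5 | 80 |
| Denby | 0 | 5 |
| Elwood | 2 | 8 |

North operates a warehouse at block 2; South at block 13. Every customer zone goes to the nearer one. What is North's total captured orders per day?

The indifferent point is the midpoint (2+13)/2 = 7.5; customer zones left of it (closer to North at 2) go to North, those right go to South.
  Denby at 0 (w=5) → North
  Elwood at 2 (w=8) → North
  Calder at 5 (w=80) → North
  Ashton at 12 (w=9) → South
  Brookfield at 13 (w=150) → South
North captures 93; South captures 159.

93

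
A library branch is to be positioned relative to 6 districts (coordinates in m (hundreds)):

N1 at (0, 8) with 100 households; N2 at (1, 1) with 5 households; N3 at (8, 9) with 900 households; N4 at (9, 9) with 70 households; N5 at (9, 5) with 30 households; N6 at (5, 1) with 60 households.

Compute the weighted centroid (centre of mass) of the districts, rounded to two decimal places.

(7.21, 8.36)

The minimiser of Σwᵢ‖p−pᵢ‖² is the weighted centroid p* = (Σwᵢpᵢ)/(Σwᵢ).
Σwᵢ = 1165.
Σwᵢxᵢ = 100·0 + 5·1 + 900·8 + 70·9 + 30·9 + 60·5 = 8405.
Σwᵢyᵢ = 100·8 + 5·1 + 900·9 + 70·9 + 30·5 + 60·1 = 9745.
x* = 8405/1165 = 7.21, y* = 9745/1165 = 8.36.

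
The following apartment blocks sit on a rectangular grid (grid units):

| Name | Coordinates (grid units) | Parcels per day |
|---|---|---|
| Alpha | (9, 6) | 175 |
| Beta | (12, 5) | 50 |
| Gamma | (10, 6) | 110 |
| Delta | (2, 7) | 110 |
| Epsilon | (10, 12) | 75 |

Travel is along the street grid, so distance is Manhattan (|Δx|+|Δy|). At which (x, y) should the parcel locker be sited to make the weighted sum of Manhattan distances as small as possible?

(9, 6)

Manhattan distance separates: Σwᵢ(|x−xᵢ|+|y−yᵢ|) = Σwᵢ|x−xᵢ| + Σwᵢ|y−yᵢ|, so x and y are optimised independently as 1-D weighted medians.
Total weight W = 520; half = 260.
x-coordinate, sorted with cumulative weight:
  x=2 (Delta, w=110) cum 110
  x=9 (Alpha, w=175) cum 285  ← median
  x=10 (Gamma, w=110) cum 395
  x=10 (Epsilon, w=75) cum 470
  x=12 (Beta, w=50) cum 520
⇒ x* = 9
y-coordinate, sorted with cumulative weight:
  y=5 (Beta, w=50) cum 50
  y=6 (Alpha, w=175) cum 225
  y=6 (Gamma, w=110) cum 335  ← median
  y=7 (Delta, w=110) cum 445
  y=12 (Epsilon, w=75) cum 520
⇒ y* = 6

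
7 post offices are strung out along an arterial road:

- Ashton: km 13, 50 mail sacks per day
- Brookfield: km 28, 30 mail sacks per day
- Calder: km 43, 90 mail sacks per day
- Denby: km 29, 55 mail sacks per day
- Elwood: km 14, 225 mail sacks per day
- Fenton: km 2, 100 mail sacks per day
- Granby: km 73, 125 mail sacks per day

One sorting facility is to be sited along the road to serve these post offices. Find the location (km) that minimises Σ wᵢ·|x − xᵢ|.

For a sum of weighted absolute distances on a line, the optimum is the weighted median (not the mean). Total weight W = 675; half-weight = 337.5.
Sort by position and accumulate weight:
  km 2 (Fenton, w=100) → cum 100
  km 13 (Ashton, w=50) → cum 150
  km 14 (Elwood, w=225) → cum 375  ≥ 337.5 → median here
  km 28 (Brookfield, w=30) → cum 405
  km 29 (Denby, w=55) → cum 460
  km 43 (Calder, w=90) → cum 550
  km 73 (Granby, w=125) → cum 675
Optimal location: km 14.

x = 14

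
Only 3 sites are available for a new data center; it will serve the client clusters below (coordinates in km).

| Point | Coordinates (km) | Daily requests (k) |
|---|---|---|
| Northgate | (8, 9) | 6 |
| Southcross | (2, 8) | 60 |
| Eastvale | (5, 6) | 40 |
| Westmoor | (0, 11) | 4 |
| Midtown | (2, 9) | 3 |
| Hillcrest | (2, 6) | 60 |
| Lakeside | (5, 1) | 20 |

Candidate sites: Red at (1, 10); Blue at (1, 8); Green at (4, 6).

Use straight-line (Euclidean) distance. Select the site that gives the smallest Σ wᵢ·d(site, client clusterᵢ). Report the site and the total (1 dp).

Total weighted distance at each candidate:
  Red (1, 10): total = 857.1
  Blue (1, 8): total = 593.6
  Green (4, 6): total = 498.1
Minimum is at Green with total 498.1 km.

Green, total 498.1 km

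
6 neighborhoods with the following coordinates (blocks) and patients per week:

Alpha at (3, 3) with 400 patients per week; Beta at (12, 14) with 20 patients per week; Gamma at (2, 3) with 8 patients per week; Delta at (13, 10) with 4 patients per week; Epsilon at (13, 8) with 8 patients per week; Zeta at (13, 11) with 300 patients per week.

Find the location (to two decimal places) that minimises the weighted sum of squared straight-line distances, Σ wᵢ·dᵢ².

(7.45, 6.63)

The minimiser of Σwᵢ‖p−pᵢ‖² is the weighted centroid p* = (Σwᵢpᵢ)/(Σwᵢ).
Σwᵢ = 740.
Σwᵢxᵢ = 400·3 + 20·12 + 8·2 + 4·13 + 8·13 + 300·13 = 5512.
Σwᵢyᵢ = 400·3 + 20·14 + 8·3 + 4·10 + 8·8 + 300·11 = 4908.
x* = 5512/740 = 7.45, y* = 4908/740 = 6.63.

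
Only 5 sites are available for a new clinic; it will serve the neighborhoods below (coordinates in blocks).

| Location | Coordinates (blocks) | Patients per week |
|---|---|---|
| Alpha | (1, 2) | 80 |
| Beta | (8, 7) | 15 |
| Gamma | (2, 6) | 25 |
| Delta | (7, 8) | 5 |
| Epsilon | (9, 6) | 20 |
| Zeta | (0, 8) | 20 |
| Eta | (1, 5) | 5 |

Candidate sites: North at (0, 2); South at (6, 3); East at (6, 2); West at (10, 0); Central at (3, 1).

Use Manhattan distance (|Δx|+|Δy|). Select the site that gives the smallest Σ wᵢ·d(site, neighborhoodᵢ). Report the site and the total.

North, total 890 blocks

Total weighted distance at each candidate:
  North (0, 2): total = 890
  South (6, 3): total = 1150
  East (6, 2): total = 1160
  West (10, 0): total = 1990
  Central (3, 1): total = 1060
Minimum is at North with total 890 blocks.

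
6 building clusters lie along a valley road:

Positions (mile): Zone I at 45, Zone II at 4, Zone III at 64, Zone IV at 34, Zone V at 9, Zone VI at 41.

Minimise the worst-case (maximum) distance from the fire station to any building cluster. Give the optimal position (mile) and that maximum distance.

location 34, max distance 30

The 1-center on a line is the midpoint of the two extreme points: leftmost at 4, rightmost at 64.
Optimal location = (4 + 64)/2 = 34; maximum distance = (64 − 4)/2 = 30.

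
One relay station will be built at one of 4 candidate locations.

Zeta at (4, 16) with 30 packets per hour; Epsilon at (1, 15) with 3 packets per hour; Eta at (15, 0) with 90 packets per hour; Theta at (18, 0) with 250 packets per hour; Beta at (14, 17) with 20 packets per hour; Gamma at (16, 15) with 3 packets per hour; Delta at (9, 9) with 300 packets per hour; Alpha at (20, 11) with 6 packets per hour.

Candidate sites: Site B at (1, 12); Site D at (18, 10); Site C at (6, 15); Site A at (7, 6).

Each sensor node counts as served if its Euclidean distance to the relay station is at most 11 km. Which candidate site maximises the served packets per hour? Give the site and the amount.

Coverage radius r = 11 km; a point is covered iff (Δx)²+(Δy)² ≤ 11² = 121.
  Site B (1, 12): covers {Zeta, Epsilon, Delta} → 333
  Site D (18, 10): covers {Eta, Theta, Beta, Gamma, Delta, Alpha} → 669
  Site C (6, 15): covers {Zeta, Epsilon, Beta, Gamma, Delta} → 356
  Site A (7, 6): covers {Zeta, Epsilon, Eta, Delta} → 423
Maximum coverage at Site D: 669 packets per hour.

Site D, covering 669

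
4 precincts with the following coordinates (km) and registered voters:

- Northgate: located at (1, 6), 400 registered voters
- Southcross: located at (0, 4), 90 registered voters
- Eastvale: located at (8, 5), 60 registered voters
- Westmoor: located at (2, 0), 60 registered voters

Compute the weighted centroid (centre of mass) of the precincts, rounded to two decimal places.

The minimiser of Σwᵢ‖p−pᵢ‖² is the weighted centroid p* = (Σwᵢpᵢ)/(Σwᵢ).
Σwᵢ = 610.
Σwᵢxᵢ = 400·1 + 90·0 + 60·8 + 60·2 = 1000.
Σwᵢyᵢ = 400·6 + 90·4 + 60·5 + 60·0 = 3060.
x* = 1000/610 = 1.64, y* = 3060/610 = 5.02.

(1.64, 5.02)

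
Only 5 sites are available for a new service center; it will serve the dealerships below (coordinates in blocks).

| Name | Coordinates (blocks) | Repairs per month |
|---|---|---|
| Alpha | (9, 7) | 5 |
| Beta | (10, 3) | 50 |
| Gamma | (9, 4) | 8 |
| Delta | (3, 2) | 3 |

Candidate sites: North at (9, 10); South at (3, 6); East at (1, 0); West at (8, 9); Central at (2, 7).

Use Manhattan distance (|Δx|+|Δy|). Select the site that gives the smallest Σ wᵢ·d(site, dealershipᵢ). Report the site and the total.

West, total 499 blocks

Total weighted distance at each candidate:
  North (9, 10): total = 505
  South (3, 6): total = 611
  East (1, 0): total = 783
  West (8, 9): total = 499
  Central (2, 7): total = 733
Minimum is at West with total 499 blocks.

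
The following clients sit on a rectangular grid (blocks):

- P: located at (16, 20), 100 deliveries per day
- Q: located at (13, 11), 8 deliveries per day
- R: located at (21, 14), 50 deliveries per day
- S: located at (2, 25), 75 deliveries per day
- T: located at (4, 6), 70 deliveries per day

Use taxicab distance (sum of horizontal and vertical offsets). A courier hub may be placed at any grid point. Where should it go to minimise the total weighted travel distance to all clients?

(13, 20)

Manhattan distance separates: Σwᵢ(|x−xᵢ|+|y−yᵢ|) = Σwᵢ|x−xᵢ| + Σwᵢ|y−yᵢ|, so x and y are optimised independently as 1-D weighted medians.
Total weight W = 303; half = 151.5.
x-coordinate, sorted with cumulative weight:
  x=2 (S, w=75) cum 75
  x=4 (T, w=70) cum 145
  x=13 (Q, w=8) cum 153  ← median
  x=16 (P, w=100) cum 253
  x=21 (R, w=50) cum 303
⇒ x* = 13
y-coordinate, sorted with cumulative weight:
  y=6 (T, w=70) cum 70
  y=11 (Q, w=8) cum 78
  y=14 (R, w=50) cum 128
  y=20 (P, w=100) cum 228  ← median
  y=25 (S, w=75) cum 303
⇒ y* = 20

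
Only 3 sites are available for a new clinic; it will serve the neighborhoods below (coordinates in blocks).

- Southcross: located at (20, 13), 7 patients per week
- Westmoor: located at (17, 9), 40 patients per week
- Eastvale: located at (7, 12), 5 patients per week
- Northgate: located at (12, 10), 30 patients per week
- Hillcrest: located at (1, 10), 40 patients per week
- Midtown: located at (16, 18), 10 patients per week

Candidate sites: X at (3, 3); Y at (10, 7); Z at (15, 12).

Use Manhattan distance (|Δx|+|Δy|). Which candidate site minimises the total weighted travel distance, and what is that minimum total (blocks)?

Total weighted distance at each candidate:
  X (3, 3): total = 2174
  Y (10, 7): total = 1312
  Z (15, 12): total = 1142
Minimum is at Z with total 1142 blocks.

Z, total 1142 blocks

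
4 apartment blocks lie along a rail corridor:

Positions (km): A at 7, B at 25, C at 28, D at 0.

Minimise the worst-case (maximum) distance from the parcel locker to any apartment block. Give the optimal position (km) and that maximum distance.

location 14, max distance 14

The 1-center on a line is the midpoint of the two extreme points: leftmost at 0, rightmost at 28.
Optimal location = (0 + 28)/2 = 14; maximum distance = (28 − 0)/2 = 14.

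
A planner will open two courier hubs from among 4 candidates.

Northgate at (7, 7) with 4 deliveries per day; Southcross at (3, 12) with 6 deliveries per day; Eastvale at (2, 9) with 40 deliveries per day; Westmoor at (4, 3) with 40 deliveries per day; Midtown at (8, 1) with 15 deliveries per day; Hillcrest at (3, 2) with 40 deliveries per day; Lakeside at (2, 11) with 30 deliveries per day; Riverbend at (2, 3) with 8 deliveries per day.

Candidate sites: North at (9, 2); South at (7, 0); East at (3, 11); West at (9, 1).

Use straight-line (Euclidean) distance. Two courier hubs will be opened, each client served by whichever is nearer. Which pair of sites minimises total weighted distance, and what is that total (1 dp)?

{South, East}, total 564.5

Evaluate every pair (each demand assigned to the nearer of the two):
  {South, East}: total = 564.5
  {North, East}: total = 668.7
  {East, West}: total = 680.0
  {North, South}: total = 1246.0
  {South, West}: total = 1285.0
  {North, West}: total = 1345.1
Best pair: {South, East} with total 564.5.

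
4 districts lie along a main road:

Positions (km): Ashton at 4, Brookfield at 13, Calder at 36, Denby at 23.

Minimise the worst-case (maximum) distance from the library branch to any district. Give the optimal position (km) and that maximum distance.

The 1-center on a line is the midpoint of the two extreme points: leftmost at 4, rightmost at 36.
Optimal location = (4 + 36)/2 = 20; maximum distance = (36 − 4)/2 = 16.

location 20, max distance 16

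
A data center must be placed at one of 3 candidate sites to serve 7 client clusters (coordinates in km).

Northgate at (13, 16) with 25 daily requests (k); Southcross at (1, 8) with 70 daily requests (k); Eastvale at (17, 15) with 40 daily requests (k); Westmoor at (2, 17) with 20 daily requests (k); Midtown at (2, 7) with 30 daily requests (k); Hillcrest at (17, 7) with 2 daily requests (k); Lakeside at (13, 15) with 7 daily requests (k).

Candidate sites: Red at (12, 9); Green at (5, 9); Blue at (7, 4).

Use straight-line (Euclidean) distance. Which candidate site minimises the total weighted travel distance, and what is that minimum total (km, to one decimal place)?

Green, total 1464.4 km

Total weighted distance at each candidate:
  Red (12, 9): total = 1877.8
  Green (5, 9): total = 1464.4
  Blue (7, 4): total = 1996.9
Minimum is at Green with total 1464.4 km.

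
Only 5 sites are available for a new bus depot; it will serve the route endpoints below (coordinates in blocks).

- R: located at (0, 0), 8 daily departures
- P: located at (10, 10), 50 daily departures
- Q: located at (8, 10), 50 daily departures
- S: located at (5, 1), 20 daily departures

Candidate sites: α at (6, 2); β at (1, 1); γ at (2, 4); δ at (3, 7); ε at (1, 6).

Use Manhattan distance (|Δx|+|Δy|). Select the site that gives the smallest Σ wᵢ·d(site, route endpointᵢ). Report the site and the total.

δ, total 1140 blocks

Total weighted distance at each candidate:
  α (6, 2): total = 1204
  β (1, 1): total = 1796
  γ (2, 4): total = 1468
  δ (3, 7): total = 1140
  ε (1, 6): total = 1436
Minimum is at δ with total 1140 blocks.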